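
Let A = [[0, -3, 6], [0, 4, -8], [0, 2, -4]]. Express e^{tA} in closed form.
A has Jordan form J = [[0, 1, 0], [0, 0, 0], [0, 0, 0]] with A = PJP^{-1}, so e^{tA} = P e^{tJ} P^{-1}.

For a Jordan block J_k(λ), e^{tJ_k(λ)} = e^{λt} · (I + tN + t^2 N^2/2! + ... + t^{k-1} N^{k-1}/(k-1)!) where N is the nilpotent superdiagonal part.

Assembling the blocks and conjugating back gives the entries of e^{tA} as shown above.

e^{tA} = [[1, -3*t, 6*t], [0, 4*t + 1, -8*t], [0, 2*t, 1 - 4*t]]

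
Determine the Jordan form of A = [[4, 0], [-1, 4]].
The characteristic polynomial is det(xI - A) = (x - 4)^2, so the eigenvalues are 4 (algebraic multiplicity 2).

For λ = 4: rank(A - 4I) = 1, rank((A - 4I)^2) = 0. The eigenspace has dimension 2 - 1 = 1, so there is 1 Jordan block; the rank sequence gives block sizes [2].

Assembling the blocks gives the Jordan form J above.

J = [[4, 1], [0, 4]]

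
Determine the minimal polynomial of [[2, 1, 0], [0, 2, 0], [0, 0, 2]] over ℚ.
The characteristic polynomial factors as (x - 2)^3. The minimal polynomial is ∏(x - λ)^{k_λ} where k_λ is the size of the largest Jordan block at λ.

For λ = 2: rank(A - 2I) = 1, and the largest Jordan block has size 2 (the smallest k with rank((A - 2I)^k) = rank((A - 2I)^(k+1))).

So m_A(x) = (x - 2)^2.

m_A(x) = (x - 2)^2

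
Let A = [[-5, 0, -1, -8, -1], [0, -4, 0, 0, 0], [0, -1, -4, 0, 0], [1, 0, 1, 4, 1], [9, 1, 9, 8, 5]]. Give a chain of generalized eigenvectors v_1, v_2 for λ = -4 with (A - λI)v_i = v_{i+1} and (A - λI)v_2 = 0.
v_1 = [[1, 1, 0, 0, -1]]^T, v_2 = [[0, 0, -1, 0, 1]]^T

We seek v_1 ∈ ker((A + 4I)^2) \ ker(A + 4I), then set v_{i+1} = (A + 4I) v_i.

One such chain is v_1 = [[1, 1, 0, 0, -1]]^T, v_2 = [[0, 0, -1, 0, 1]]^T. Check: (A + 4I) v_2 = [[0, 0, 0, 0, 0]]^T = 0.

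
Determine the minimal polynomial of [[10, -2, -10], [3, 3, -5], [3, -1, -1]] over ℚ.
m_A(x) = (x - 4)^2

The characteristic polynomial factors as (x - 4)^3. The minimal polynomial is ∏(x - λ)^{k_λ} where k_λ is the size of the largest Jordan block at λ.

For λ = 4: rank(A - 4I) = 1, and the largest Jordan block has size 2 (the smallest k with rank((A - 4I)^k) = rank((A - 4I)^(k+1))).

So m_A(x) = (x - 4)^2.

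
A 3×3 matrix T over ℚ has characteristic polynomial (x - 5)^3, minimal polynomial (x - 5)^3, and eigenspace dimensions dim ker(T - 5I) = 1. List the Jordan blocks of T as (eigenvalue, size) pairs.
λ = 5: algebraic multiplicity 3 (exponent in χ_T), largest block size 3 (exponent in m_T), 1 block (geometric multiplicity). This forces block sizes [3].

Jordan blocks: (5, 3)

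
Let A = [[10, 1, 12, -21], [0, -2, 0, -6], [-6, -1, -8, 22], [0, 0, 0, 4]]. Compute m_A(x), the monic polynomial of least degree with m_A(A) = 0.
The characteristic polynomial factors as (x - 4)^2(x + 2)^2. The minimal polynomial is ∏(x - λ)^{k_λ} where k_λ is the size of the largest Jordan block at λ.

For λ = -2: rank(A + 2I) = 3, and the largest Jordan block has size 2 (the smallest k with rank((A + 2I)^k) = rank((A + 2I)^(k+1))).
For λ = 4: rank(A - 4I) = 3, and the largest Jordan block has size 2 (the smallest k with rank((A - 4I)^k) = rank((A - 4I)^(k+1))).

So m_A(x) = (x - 4)^2(x + 2)^2.

m_A(x) = (x - 4)^2(x + 2)^2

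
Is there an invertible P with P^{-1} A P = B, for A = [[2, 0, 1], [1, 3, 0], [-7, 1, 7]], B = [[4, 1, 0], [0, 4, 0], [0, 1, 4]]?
Both have characteristic polynomial (x - 4)^3, but the minimal polynomial of A is (x - 4)^3 while the minimal polynomial of B is (x - 4)^2. The minimal polynomial is a similarity invariant, so A and B are not similar.

No.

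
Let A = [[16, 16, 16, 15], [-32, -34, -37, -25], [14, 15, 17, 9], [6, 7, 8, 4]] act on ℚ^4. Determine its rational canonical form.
The invariant factors of A (the non-unit diagonal entries of the Smith normal form of xI - A over ℚ[x]) are (x - 3)(x^3 + 2x - 4), each dividing the next. The characteristic polynomial is their product, (x - 3)(x^3 + 2x - 4).

The rational canonical form is the block-diagonal matrix of companion matrices C(f_i):
R = [[0, 0, 0, -12], [1, 0, 0, 10], [0, 1, 0, -2], [0, 0, 1, 3]].

Note the characteristic polynomial does not split into linear factors over ℚ, so A has no Jordan form over ℚ; the rational canonical form exists over any field.

R = [[0, 0, 0, -12], [1, 0, 0, 10], [0, 1, 0, -2], [0, 0, 1, 3]]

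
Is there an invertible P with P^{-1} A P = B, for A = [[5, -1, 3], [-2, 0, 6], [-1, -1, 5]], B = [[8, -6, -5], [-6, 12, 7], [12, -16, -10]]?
Yes.

Two matrices over a field are similar if and only if they have the same invariant factors.

Both A and B have characteristic polynomial (x - 4)^2(x - 2) and minimal polynomial (x - 4)^2(x - 2). Computing further, both have invariant factors (x - 4)^2(x - 2). Hence A and B are similar.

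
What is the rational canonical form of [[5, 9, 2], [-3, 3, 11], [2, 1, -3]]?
The invariant factors of A (the non-unit diagonal entries of the Smith normal form of xI - A over ℚ[x]) are (x - 1)(x^2 - 4x - 1), each dividing the next. The characteristic polynomial is their product, (x - 1)(x^2 - 4x - 1).

The rational canonical form is the block-diagonal matrix of companion matrices C(f_i):
R = [[0, 0, -1], [1, 0, -3], [0, 1, 5]].

Note the characteristic polynomial does not split into linear factors over ℚ, so A has no Jordan form over ℚ; the rational canonical form exists over any field.

R = [[0, 0, -1], [1, 0, -3], [0, 1, 5]]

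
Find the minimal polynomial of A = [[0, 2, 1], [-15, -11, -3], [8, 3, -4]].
The characteristic polynomial factors as (x + 5)^3. The minimal polynomial is ∏(x - λ)^{k_λ} where k_λ is the size of the largest Jordan block at λ.

For λ = -5: rank(A + 5I) = 2, and the largest Jordan block has size 3 (the smallest k with rank((A + 5I)^k) = rank((A + 5I)^(k+1))).

So m_A(x) = (x + 5)^3.

m_A(x) = (x + 5)^3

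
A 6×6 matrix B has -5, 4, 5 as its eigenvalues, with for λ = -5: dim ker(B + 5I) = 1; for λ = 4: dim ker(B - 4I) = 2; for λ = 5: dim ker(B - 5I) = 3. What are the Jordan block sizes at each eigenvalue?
Jordan blocks: (-5, 1), (4, 1), (4, 1), (5, 1), (5, 1), (5, 1)

λ = -5: successive nullity increments [1] count blocks of size ≥ k; block sizes are [1].
λ = 4: successive nullity increments [2] count blocks of size ≥ k; block sizes are [1, 1].
λ = 5: successive nullity increments [3] count blocks of size ≥ k; block sizes are [1, 1, 1].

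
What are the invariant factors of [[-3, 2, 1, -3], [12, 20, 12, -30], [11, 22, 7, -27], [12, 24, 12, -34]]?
The Jordan structure of A has elementary divisors (x + 4)^2, (x + 4), (x - 2). Arranging the block sizes at each eigenvalue in decreasing order and taking row products gives the invariant factors.

Invariant factors (smallest first, each dividing the next): x + 4, (x - 2)(x + 4)^2.

Check: the last factor (x - 2)(x + 4)^2 is the minimal polynomial, and the product (x - 2)(x + 4)^3 is the characteristic polynomial.

x + 4, (x - 2)(x + 4)^2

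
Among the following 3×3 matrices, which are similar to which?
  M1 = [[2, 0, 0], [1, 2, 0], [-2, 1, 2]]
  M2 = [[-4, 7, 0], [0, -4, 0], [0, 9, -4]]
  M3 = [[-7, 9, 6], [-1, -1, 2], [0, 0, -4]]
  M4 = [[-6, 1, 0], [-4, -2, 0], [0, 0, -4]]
2 classes: {M1}, {M2, M3, M4}

Characteristic polynomials: χ_{M1} = (x - 2)^3, χ_{M2} = (x + 4)^3, χ_{M3} = (x + 4)^3, χ_{M4} = (x + 4)^3.

{M1}: invariant factors (x - 2)^3.

{M2, M3, M4}: invariant factors x + 4, (x + 4)^2.

Matrices are similar if and only if their invariant-factor lists agree; the partition into similarity classes is {M1}, {M2, M3, M4}.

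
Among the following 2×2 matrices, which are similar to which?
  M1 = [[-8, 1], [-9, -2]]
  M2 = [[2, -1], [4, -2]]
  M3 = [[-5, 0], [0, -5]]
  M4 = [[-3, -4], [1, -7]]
3 classes: {M1, M4}, {M2}, {M3}

Characteristic polynomials: χ_{M1} = (x + 5)^2, χ_{M2} = x^2, χ_{M3} = (x + 5)^2, χ_{M4} = (x + 5)^2.

{M1, M4}: invariant factors (x + 5)^2.

{M2}: invariant factors x^2.

{M3}: invariant factors x + 5, x + 5.

Matrices are similar if and only if their invariant-factor lists agree; the partition into similarity classes is {M1, M4}, {M2}, {M3}.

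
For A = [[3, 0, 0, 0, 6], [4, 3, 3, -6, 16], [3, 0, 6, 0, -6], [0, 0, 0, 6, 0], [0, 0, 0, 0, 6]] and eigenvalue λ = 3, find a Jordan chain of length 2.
v_1 = [[1, -1, -1, 0, 0]]^T, v_2 = [[0, 1, 0, 0, 0]]^T

We seek v_1 ∈ ker((A - 3I)^2) \ ker(A - 3I), then set v_{i+1} = (A - 3I) v_i.

One such chain is v_1 = [[1, -1, -1, 0, 0]]^T, v_2 = [[0, 1, 0, 0, 0]]^T. Check: (A - 3I) v_2 = [[0, 0, 0, 0, 0]]^T = 0.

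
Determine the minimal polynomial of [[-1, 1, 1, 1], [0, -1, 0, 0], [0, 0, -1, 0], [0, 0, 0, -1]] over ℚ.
The characteristic polynomial factors as (x + 1)^4. The minimal polynomial is ∏(x - λ)^{k_λ} where k_λ is the size of the largest Jordan block at λ.

For λ = -1: rank(A + I) = 1, and the largest Jordan block has size 2 (the smallest k with rank((A + I)^k) = rank((A + I)^(k+1))).

So m_A(x) = (x + 1)^2.

m_A(x) = (x + 1)^2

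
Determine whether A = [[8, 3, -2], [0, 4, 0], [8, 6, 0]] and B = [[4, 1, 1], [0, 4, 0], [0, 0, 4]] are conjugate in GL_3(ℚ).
Two matrices over a field are similar if and only if they have the same invariant factors.

Both A and B have characteristic polynomial (x - 4)^3 and minimal polynomial (x - 4)^2. Computing further, both have invariant factors x - 4, (x - 4)^2. Hence A and B are similar.

Yes.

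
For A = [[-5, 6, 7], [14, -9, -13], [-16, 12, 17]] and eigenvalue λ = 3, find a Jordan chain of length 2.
We seek v_1 ∈ ker((A - 3I)^2) \ ker(A - 3I), then set v_{i+1} = (A - 3I) v_i.

One such chain is v_1 = [[0, -1, 1]]^T, v_2 = [[1, -1, 2]]^T. Check: (A - 3I) v_2 = [[0, 0, 0]]^T = 0.

v_1 = [[0, -1, 1]]^T, v_2 = [[1, -1, 2]]^T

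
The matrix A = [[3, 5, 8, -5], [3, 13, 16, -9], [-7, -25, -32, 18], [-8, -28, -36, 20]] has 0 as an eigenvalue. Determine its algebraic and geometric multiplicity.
algebraic multiplicity 2, geometric multiplicity 1

The characteristic polynomial is x^2(x - 2)^2, so the factor x appears with exponent 2: the algebraic multiplicity is 2.

rank(A) = 3, so the eigenspace has dimension 4 - 3 = 1: the geometric multiplicity is 1.

Since 1 < 2, A is not diagonalizable.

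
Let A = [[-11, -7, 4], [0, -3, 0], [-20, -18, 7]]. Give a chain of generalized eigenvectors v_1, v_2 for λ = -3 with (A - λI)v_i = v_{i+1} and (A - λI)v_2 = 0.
v_1 = [[2, 1, 6]]^T, v_2 = [[1, 0, 2]]^T

We seek v_1 ∈ ker((A + 3I)^2) \ ker(A + 3I), then set v_{i+1} = (A + 3I) v_i.

One such chain is v_1 = [[2, 1, 6]]^T, v_2 = [[1, 0, 2]]^T. Check: (A + 3I) v_2 = [[0, 0, 0]]^T = 0.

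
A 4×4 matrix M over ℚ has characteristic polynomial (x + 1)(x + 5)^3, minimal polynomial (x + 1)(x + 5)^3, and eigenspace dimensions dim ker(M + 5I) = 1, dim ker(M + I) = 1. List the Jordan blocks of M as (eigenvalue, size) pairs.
Jordan blocks: (-5, 3), (-1, 1)

λ = -5: algebraic multiplicity 3 (exponent in χ_M), largest block size 3 (exponent in m_M), 1 block (geometric multiplicity). This forces block sizes [3].
λ = -1: algebraic multiplicity 1 (exponent in χ_M), largest block size 1 (exponent in m_M), 1 block (geometric multiplicity). This forces block sizes [1].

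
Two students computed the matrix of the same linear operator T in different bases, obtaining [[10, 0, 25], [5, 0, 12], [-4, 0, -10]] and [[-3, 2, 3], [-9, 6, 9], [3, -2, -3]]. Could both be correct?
Both have characteristic polynomial x^3, but the minimal polynomial of A is x^3 while the minimal polynomial of B is x^2. The minimal polynomial is a similarity invariant, so A and B are not similar.

No.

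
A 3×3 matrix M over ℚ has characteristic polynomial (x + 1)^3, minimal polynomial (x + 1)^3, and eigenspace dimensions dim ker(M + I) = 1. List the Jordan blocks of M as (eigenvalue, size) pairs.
Jordan blocks: (-1, 3)

λ = -1: algebraic multiplicity 3 (exponent in χ_M), largest block size 3 (exponent in m_M), 1 block (geometric multiplicity). This forces block sizes [3].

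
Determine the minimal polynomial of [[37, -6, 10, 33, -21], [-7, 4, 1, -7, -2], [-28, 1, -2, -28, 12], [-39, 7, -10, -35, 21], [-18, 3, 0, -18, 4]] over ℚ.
m_A(x) = x^3(x - 4)^2

The characteristic polynomial factors as x^3(x - 4)^2. The minimal polynomial is ∏(x - λ)^{k_λ} where k_λ is the size of the largest Jordan block at λ.

For λ = 0: rank(A) = 4, and the largest Jordan block has size 3 (the smallest k with rank(A^k) = rank(A^(k+1))).
For λ = 4: rank(A - 4I) = 4, and the largest Jordan block has size 2 (the smallest k with rank((A - 4I)^k) = rank((A - 4I)^(k+1))).

So m_A(x) = x^3(x - 4)^2.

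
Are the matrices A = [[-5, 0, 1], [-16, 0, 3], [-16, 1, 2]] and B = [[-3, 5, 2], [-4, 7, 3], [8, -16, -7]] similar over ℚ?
Yes.

Two matrices over a field are similar if and only if they have the same invariant factors.

Both A and B have characteristic polynomial (x + 1)^3 and minimal polynomial (x + 1)^3. Computing further, both have invariant factors (x + 1)^3. Hence A and B are similar.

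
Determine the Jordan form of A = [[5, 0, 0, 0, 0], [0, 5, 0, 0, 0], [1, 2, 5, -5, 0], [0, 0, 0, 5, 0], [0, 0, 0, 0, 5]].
J = [[5, 1, 0, 0, 0], [0, 5, 0, 0, 0], [0, 0, 5, 0, 0], [0, 0, 0, 5, 0], [0, 0, 0, 0, 5]]

The characteristic polynomial is det(xI - A) = (x - 5)^5, so the eigenvalues are 5 (algebraic multiplicity 5).

For λ = 5: rank(A - 5I) = 1, rank((A - 5I)^2) = 0. The eigenspace has dimension 5 - 1 = 4, so there are 4 Jordan blocks; the rank sequence gives block sizes [2, 1, 1, 1].

Assembling the blocks gives the Jordan form J above.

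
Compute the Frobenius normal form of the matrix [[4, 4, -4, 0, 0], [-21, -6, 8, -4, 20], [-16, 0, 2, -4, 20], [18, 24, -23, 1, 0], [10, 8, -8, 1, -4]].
R = [[0, 4, 0, 0, 0], [1, -2, 0, 0, 0], [0, 0, 0, 0, -4], [0, 0, 1, 0, 6], [0, 0, 0, 1, -1]]

The invariant factors of A (the non-unit diagonal entries of the Smith normal form of xI - A over ℚ[x]) are x^2 + 2x - 4, (x - 1)(x^2 + 2x - 4), each dividing the next. The characteristic polynomial is their product, (x - 1)(x^2 + 2x - 4)^2.

The rational canonical form is the block-diagonal matrix of companion matrices C(f_i):
R = [[0, 4, 0, 0, 0], [1, -2, 0, 0, 0], [0, 0, 0, 0, -4], [0, 0, 1, 0, 6], [0, 0, 0, 1, -1]].

Note the characteristic polynomial does not split into linear factors over ℚ, so A has no Jordan form over ℚ; the rational canonical form exists over any field.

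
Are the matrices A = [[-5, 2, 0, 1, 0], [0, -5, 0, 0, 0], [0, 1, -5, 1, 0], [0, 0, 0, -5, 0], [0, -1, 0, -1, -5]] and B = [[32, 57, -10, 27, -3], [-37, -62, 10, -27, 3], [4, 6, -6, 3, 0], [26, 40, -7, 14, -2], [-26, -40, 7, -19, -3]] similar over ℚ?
Yes.

Two matrices over a field are similar if and only if they have the same invariant factors.

Both A and B have characteristic polynomial (x + 5)^5 and minimal polynomial (x + 5)^2. Computing further, both have invariant factors x + 5, (x + 5)^2, (x + 5)^2. Hence A and B are similar.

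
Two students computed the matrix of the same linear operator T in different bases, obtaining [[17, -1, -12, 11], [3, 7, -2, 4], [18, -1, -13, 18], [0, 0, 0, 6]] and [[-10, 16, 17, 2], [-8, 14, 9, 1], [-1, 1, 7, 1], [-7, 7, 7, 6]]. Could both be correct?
Yes.

Two matrices over a field are similar if and only if they have the same invariant factors.

Both A and B have characteristic polynomial (x - 6)^3(x + 1) and minimal polynomial (x - 6)^3(x + 1). Computing further, both have invariant factors (x - 6)^3(x + 1). Hence A and B are similar.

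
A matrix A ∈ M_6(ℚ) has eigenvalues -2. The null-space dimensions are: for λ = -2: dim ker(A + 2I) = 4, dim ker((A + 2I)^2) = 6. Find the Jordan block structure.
Jordan blocks: (-2, 2), (-2, 2), (-2, 1), (-2, 1)

λ = -2: successive nullity increments [4, 2] count blocks of size ≥ k; block sizes are [2, 2, 1, 1].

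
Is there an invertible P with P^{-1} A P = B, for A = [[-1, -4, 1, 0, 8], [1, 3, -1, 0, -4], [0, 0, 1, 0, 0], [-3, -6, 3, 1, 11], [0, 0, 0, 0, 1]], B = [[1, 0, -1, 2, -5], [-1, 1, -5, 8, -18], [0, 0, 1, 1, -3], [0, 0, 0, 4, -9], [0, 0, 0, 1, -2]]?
Two matrices over a field are similar if and only if they have the same invariant factors.

Both A and B have characteristic polynomial (x - 1)^5 and minimal polynomial (x - 1)^3. Computing further, both have invariant factors (x - 1)^2, (x - 1)^3. Hence A and B are similar.

Yes.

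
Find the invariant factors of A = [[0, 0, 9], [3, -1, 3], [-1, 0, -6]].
(x + 1)(x + 3)^2

The Jordan structure of A has elementary divisors (x + 3)^2, (x + 1). Arranging the block sizes at each eigenvalue in decreasing order and taking row products gives the invariant factors.

Invariant factors (smallest first, each dividing the next): (x + 1)(x + 3)^2.

Check: the last factor (x + 1)(x + 3)^2 is the minimal polynomial, and the product (x + 1)(x + 3)^2 is the characteristic polynomial.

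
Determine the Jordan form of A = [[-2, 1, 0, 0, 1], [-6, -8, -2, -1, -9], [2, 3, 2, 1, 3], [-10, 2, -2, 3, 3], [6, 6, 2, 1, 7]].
The characteristic polynomial is det(xI - A) = (x - 2)^3(x + 2)^2, so the eigenvalues are -2 (algebraic multiplicity 2), 2 (algebraic multiplicity 3).

For λ = -2: rank(A + 2I) = 4, rank((A + 2I)^2) = 3. The eigenspace has dimension 5 - 4 = 1, so there is 1 Jordan block; the rank sequence gives block sizes [2].

For λ = 2: rank(A - 2I) = 4, rank((A - 2I)^2) = 3, rank((A - 2I)^3) = 2. The eigenspace has dimension 5 - 4 = 1, so there is 1 Jordan block; the rank sequence gives block sizes [3].

Assembling the blocks gives the Jordan form J above.

J = [[-2, 1, 0, 0, 0], [0, -2, 0, 0, 0], [0, 0, 2, 1, 0], [0, 0, 0, 2, 1], [0, 0, 0, 0, 2]]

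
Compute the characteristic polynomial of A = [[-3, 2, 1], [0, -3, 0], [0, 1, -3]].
xI - A = [[x + 3, -2, -1], [0, x + 3, 0], [0, -1, x + 3]].

Expanding det(xI - A) along the first row:
det(xI - A) = + (x + 3)·det([[x + 3, 0], [-1, x + 3]]) - (-2)·det([[0, 0], [0, x + 3]]) + (-1)·det([[0, x + 3], [0, -1]]).

Evaluating gives χ_A(x) = x^3 + 9x^2 + 27x + 27 = (x + 3)^3.

χ_A(x) = (x + 3)^3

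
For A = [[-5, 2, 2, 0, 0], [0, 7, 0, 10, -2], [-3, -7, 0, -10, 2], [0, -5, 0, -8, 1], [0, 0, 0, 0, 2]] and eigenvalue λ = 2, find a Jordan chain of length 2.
v_1 = [[0, -2, 2, 1, 1]]^T, v_2 = [[0, -2, 2, 1, 0]]^T

We seek v_1 ∈ ker((A - 2I)^2) \ ker(A - 2I), then set v_{i+1} = (A - 2I) v_i.

One such chain is v_1 = [[0, -2, 2, 1, 1]]^T, v_2 = [[0, -2, 2, 1, 0]]^T. Check: (A - 2I) v_2 = [[0, 0, 0, 0, 0]]^T = 0.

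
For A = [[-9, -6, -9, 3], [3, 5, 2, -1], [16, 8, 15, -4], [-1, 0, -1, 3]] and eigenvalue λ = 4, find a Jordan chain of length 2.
v_1 = [[0, 1, 0, 1]]^T, v_2 = [[-3, 0, 4, -1]]^T

We seek v_1 ∈ ker((A - 4I)^2) \ ker(A - 4I), then set v_{i+1} = (A - 4I) v_i.

One such chain is v_1 = [[0, 1, 0, 1]]^T, v_2 = [[-3, 0, 4, -1]]^T. Check: (A - 4I) v_2 = [[0, 0, 0, 0]]^T = 0.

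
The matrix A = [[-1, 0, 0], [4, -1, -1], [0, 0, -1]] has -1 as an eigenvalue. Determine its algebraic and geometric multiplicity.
The characteristic polynomial is (x + 1)^3, so the factor x + 1 appears with exponent 3: the algebraic multiplicity is 3.

rank(A + I) = 1, so the eigenspace has dimension 3 - 1 = 2: the geometric multiplicity is 2.

Since 2 < 3, A is not diagonalizable.

algebraic multiplicity 3, geometric multiplicity 2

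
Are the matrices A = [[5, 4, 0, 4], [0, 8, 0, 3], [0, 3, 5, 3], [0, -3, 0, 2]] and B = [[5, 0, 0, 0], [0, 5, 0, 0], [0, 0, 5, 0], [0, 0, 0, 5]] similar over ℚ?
Both have characteristic polynomial (x - 5)^4, but the minimal polynomial of A is (x - 5)^2 while the minimal polynomial of B is x - 5. The minimal polynomial is a similarity invariant, so A and B are not similar.

No.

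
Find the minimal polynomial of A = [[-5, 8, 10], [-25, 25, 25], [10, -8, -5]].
m_A(x) = (x - 5)^2

The characteristic polynomial factors as (x - 5)^3. The minimal polynomial is ∏(x - λ)^{k_λ} where k_λ is the size of the largest Jordan block at λ.

For λ = 5: rank(A - 5I) = 1, and the largest Jordan block has size 2 (the smallest k with rank((A - 5I)^k) = rank((A - 5I)^(k+1))).

So m_A(x) = (x - 5)^2.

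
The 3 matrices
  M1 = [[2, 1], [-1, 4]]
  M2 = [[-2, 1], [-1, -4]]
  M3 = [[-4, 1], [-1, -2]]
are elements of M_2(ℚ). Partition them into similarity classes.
2 classes: {M1}, {M2, M3}

Characteristic polynomials: χ_{M1} = (x - 3)^2, χ_{M2} = (x + 3)^2, χ_{M3} = (x + 3)^2.

{M1}: invariant factors (x - 3)^2.

{M2, M3}: invariant factors (x + 3)^2.

Matrices are similar if and only if their invariant-factor lists agree; the partition into similarity classes is {M1}, {M2, M3}.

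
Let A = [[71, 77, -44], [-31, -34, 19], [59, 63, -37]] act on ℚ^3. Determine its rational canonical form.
The invariant factors of A (the non-unit diagonal entries of the Smith normal form of xI - A over ℚ[x]) are x^3 + 3x + 3, each dividing the next. The characteristic polynomial is their product, x^3 + 3x + 3.

The rational canonical form is the block-diagonal matrix of companion matrices C(f_i):
R = [[0, 0, -3], [1, 0, -3], [0, 1, 0]].

Note the characteristic polynomial does not split into linear factors over ℚ, so A has no Jordan form over ℚ; the rational canonical form exists over any field.

R = [[0, 0, -3], [1, 0, -3], [0, 1, 0]]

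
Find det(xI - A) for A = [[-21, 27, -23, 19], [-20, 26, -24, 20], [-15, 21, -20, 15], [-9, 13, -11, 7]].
xI - A = [[x + 21, -27, 23, -19], [20, x - 26, 24, -20], [15, -21, x + 20, -15], [9, -13, 11, x - 7]].

Expanding det(xI - A) along the first row:
det(xI - A) = + (x + 21)·det([[x - 26, 24, -20], [-21, x + 20, -15], [-13, 11, x - 7]]) - (-27)·det([[20, 24, -20], [15, x + 20, -15], [9, 11, x - 7]]) + (23)·det([[20, x - 26, -20], [15, -21, -15], [9, -13, x - 7]]) - (-19)·det([[20, x - 26, 24], [15, -21, x + 20], [9, -13, 11]]).

Evaluating gives χ_A(x) = x^4 + 8x^3 + 24x^2 + 32x + 16 = (x + 2)^4.

χ_A(x) = (x + 2)^4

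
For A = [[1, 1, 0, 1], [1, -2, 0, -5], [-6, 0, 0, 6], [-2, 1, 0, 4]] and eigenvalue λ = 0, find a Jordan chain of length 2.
We seek v_1 ∈ ker(A^2) \ ker(A), then set v_{i+1} = A v_i.

One such chain is v_1 = [[2, -3, 4, 2]]^T, v_2 = [[1, -2, 0, 1]]^T. Check: A v_2 = [[0, 0, 0, 0]]^T = 0.

v_1 = [[2, -3, 4, 2]]^T, v_2 = [[1, -2, 0, 1]]^T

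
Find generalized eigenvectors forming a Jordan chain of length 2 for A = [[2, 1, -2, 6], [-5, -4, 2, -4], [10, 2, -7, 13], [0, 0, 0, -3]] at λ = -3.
We seek v_1 ∈ ker((A + 3I)^2) \ ker(A + 3I), then set v_{i+1} = (A + 3I) v_i.

One such chain is v_1 = [[0, 1, 0, 0]]^T, v_2 = [[1, -1, 2, 0]]^T. Check: (A + 3I) v_2 = [[0, 0, 0, 0]]^T = 0.

v_1 = [[0, 1, 0, 0]]^T, v_2 = [[1, -1, 2, 0]]^T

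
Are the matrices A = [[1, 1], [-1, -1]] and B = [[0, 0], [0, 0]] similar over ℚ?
No.

Both have characteristic polynomial x^2, but the minimal polynomial of A is x^2 while the minimal polynomial of B is x. The minimal polynomial is a similarity invariant, so A and B are not similar.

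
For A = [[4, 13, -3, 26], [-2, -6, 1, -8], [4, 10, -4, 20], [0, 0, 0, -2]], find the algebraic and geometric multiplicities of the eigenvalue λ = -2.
algebraic multiplicity 4, geometric multiplicity 2

The characteristic polynomial is (x + 2)^4, so the factor x + 2 appears with exponent 4: the algebraic multiplicity is 4.

rank(A + 2I) = 2, so the eigenspace has dimension 4 - 2 = 2: the geometric multiplicity is 2.

Since 2 < 4, A is not diagonalizable.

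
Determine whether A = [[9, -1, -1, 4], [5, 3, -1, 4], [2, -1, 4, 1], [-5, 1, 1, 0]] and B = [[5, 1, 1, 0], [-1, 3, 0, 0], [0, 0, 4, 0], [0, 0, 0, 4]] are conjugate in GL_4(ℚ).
Two matrices over a field are similar if and only if they have the same invariant factors.

Both A and B have characteristic polynomial (x - 4)^4 and minimal polynomial (x - 4)^3. Computing further, both have invariant factors x - 4, (x - 4)^3. Hence A and B are similar.

Yes.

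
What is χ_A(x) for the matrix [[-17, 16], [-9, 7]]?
xI - A = [[x + 17, -16], [9, x - 7]].

Expanding det(xI - A) along the first row:
det(xI - A) = + (x + 17)·det([[x - 7]]) - (-16)·det([[9]]).

Evaluating gives χ_A(x) = x^2 + 10x + 25 = (x + 5)^2.

χ_A(x) = (x + 5)^2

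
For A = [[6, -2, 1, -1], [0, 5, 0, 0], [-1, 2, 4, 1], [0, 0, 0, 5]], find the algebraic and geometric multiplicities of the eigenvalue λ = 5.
algebraic multiplicity 4, geometric multiplicity 3

The characteristic polynomial is (x - 5)^4, so the factor x - 5 appears with exponent 4: the algebraic multiplicity is 4.

rank(A - 5I) = 1, so the eigenspace has dimension 4 - 1 = 3: the geometric multiplicity is 3.

Since 3 < 4, A is not diagonalizable.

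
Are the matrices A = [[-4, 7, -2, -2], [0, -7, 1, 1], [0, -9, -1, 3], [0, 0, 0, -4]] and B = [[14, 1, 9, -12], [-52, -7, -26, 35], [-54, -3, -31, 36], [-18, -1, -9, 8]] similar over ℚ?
Two matrices over a field are similar if and only if they have the same invariant factors.

Both A and B have characteristic polynomial (x + 4)^4 and minimal polynomial (x + 4)^3. Computing further, both have invariant factors x + 4, (x + 4)^3. Hence A and B are similar.

Yes.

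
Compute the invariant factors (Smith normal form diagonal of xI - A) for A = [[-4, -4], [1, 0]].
The Jordan structure of A has elementary divisors (x + 2)^2. Arranging the block sizes at each eigenvalue in decreasing order and taking row products gives the invariant factors.

Invariant factors (smallest first, each dividing the next): (x + 2)^2.

Check: the last factor (x + 2)^2 is the minimal polynomial, and the product (x + 2)^2 is the characteristic polynomial.

(x + 2)^2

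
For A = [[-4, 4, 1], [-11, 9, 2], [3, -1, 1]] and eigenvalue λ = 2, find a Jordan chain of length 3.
We seek v_1 ∈ ker((A - 2I)^3) \ ker((A - 2I)^2), then set v_{i+1} = (A - 2I) v_i.

One such chain is v_1 = [[0, 0, 1]]^T, v_2 = [[1, 2, -1]]^T, v_3 = [[1, 1, 2]]^T. Check: (A - 2I) v_3 = [[0, 0, 0]]^T = 0.

v_1 = [[0, 0, 1]]^T, v_2 = [[1, 2, -1]]^T, v_3 = [[1, 1, 2]]^T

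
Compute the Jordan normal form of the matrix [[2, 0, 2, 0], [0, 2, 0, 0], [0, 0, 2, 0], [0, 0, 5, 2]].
The characteristic polynomial is det(xI - A) = (x - 2)^4, so the eigenvalues are 2 (algebraic multiplicity 4).

For λ = 2: rank(A - 2I) = 1, rank((A - 2I)^2) = 0. The eigenspace has dimension 4 - 1 = 3, so there are 3 Jordan blocks; the rank sequence gives block sizes [2, 1, 1].

Assembling the blocks gives the Jordan form J above.

J = [[2, 1, 0, 0], [0, 2, 0, 0], [0, 0, 2, 0], [0, 0, 0, 2]]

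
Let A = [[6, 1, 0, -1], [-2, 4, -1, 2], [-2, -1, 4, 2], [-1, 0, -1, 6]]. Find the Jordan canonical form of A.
J = [[5, 1, 0, 0], [0, 5, 0, 0], [0, 0, 5, 1], [0, 0, 0, 5]]

The characteristic polynomial is det(xI - A) = (x - 5)^4, so the eigenvalues are 5 (algebraic multiplicity 4).

For λ = 5: rank(A - 5I) = 2, rank((A - 5I)^2) = 0. The eigenspace has dimension 4 - 2 = 2, so there are 2 Jordan blocks; the rank sequence gives block sizes [2, 2].

Assembling the blocks gives the Jordan form J above.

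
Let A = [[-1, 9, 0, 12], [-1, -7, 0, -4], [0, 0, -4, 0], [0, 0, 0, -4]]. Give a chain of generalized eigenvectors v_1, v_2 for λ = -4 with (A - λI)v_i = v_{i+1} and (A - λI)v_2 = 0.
v_1 = [[-9, 2, 1, 1]]^T, v_2 = [[3, -1, 0, 0]]^T

We seek v_1 ∈ ker((A + 4I)^2) \ ker(A + 4I), then set v_{i+1} = (A + 4I) v_i.

One such chain is v_1 = [[-9, 2, 1, 1]]^T, v_2 = [[3, -1, 0, 0]]^T. Check: (A + 4I) v_2 = [[0, 0, 0, 0]]^T = 0.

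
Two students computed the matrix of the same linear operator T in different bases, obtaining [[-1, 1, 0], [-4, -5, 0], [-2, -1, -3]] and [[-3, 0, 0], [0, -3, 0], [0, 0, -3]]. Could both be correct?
No.

Both have characteristic polynomial (x + 3)^3, but the minimal polynomial of A is (x + 3)^2 while the minimal polynomial of B is x + 3. The minimal polynomial is a similarity invariant, so A and B are not similar.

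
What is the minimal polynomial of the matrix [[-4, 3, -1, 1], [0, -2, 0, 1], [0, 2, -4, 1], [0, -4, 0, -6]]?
m_A(x) = (x + 4)^2

The characteristic polynomial factors as (x + 4)^4. The minimal polynomial is ∏(x - λ)^{k_λ} where k_λ is the size of the largest Jordan block at λ.

For λ = -4: rank(A + 4I) = 2, and the largest Jordan block has size 2 (the smallest k with rank((A + 4I)^k) = rank((A + 4I)^(k+1))).

So m_A(x) = (x + 4)^2.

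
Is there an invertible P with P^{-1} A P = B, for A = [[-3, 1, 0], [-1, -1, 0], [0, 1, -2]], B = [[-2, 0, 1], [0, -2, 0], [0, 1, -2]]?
Two matrices over a field are similar if and only if they have the same invariant factors.

Both A and B have characteristic polynomial (x + 2)^3 and minimal polynomial (x + 2)^3. Computing further, both have invariant factors (x + 2)^3. Hence A and B are similar.

Yes.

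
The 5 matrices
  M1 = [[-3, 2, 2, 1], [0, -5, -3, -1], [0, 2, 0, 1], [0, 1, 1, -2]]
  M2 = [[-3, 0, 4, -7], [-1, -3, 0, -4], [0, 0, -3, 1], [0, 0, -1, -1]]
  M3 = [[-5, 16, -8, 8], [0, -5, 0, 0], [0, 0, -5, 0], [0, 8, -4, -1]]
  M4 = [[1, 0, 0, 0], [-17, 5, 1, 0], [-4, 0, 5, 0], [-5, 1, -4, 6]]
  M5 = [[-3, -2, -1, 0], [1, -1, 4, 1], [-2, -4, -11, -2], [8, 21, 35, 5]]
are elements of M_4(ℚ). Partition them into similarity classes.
Characteristic polynomials: χ_{M1} = (x + 2)^2(x + 3)^2, χ_{M2} = (x + 2)^2(x + 3)^2, χ_{M3} = (x + 1)(x + 5)^3, χ_{M4} = (x - 6)(x - 5)^2(x - 1), χ_{M5} = (x + 2)^2(x + 3)^2.

{M1, M2, M5}: invariant factors (x + 2)^2(x + 3)^2.

{M3}: invariant factors x + 5, x + 5, (x + 1)(x + 5).

{M4}: invariant factors (x - 6)(x - 5)^2(x - 1).

Matrices are similar if and only if their invariant-factor lists agree; the partition into similarity classes is {M1, M2, M5}, {M3}, {M4}.

3 classes: {M1, M2, M5}, {M3}, {M4}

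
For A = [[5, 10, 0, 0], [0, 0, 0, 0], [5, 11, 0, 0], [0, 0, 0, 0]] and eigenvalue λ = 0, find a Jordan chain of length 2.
v_1 = [[-2, 1, 2, 0]]^T, v_2 = [[0, 0, 1, 0]]^T

We seek v_1 ∈ ker(A^2) \ ker(A), then set v_{i+1} = A v_i.

One such chain is v_1 = [[-2, 1, 2, 0]]^T, v_2 = [[0, 0, 1, 0]]^T. Check: A v_2 = [[0, 0, 0, 0]]^T = 0.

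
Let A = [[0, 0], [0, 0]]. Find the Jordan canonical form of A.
J = [[0, 0], [0, 0]]

The characteristic polynomial is det(xI - A) = x^2, so the eigenvalues are 0 (algebraic multiplicity 2).

For λ = 0: rank(A) = 0. The eigenspace has dimension 2 - 0 = 2, so there are 2 Jordan blocks; the rank sequence gives block sizes [1, 1].

Assembling the blocks gives the Jordan form J above.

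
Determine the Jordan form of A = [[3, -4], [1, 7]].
The characteristic polynomial is det(xI - A) = (x - 5)^2, so the eigenvalues are 5 (algebraic multiplicity 2).

For λ = 5: rank(A - 5I) = 1, rank((A - 5I)^2) = 0. The eigenspace has dimension 2 - 1 = 1, so there is 1 Jordan block; the rank sequence gives block sizes [2].

Assembling the blocks gives the Jordan form J above.

J = [[5, 1], [0, 5]]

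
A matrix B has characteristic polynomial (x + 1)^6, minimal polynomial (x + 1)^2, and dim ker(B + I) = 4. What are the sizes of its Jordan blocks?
λ = -1: algebraic multiplicity 6 (exponent in χ_B), largest block size 2 (exponent in m_B), 4 blocks (geometric multiplicity). These force block sizes [2, 2, 1, 1].

Jordan blocks: (-1, 2), (-1, 2), (-1, 1), (-1, 1)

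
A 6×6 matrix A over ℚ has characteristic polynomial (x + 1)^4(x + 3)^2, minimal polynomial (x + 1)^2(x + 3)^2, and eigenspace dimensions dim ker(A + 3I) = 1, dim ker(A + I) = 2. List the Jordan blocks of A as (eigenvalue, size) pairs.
λ = -3: algebraic multiplicity 2 (exponent in χ_A), largest block size 2 (exponent in m_A), 1 block (geometric multiplicity). This forces block sizes [2].
λ = -1: algebraic multiplicity 4 (exponent in χ_A), largest block size 2 (exponent in m_A), 2 blocks (geometric multiplicity). These force block sizes [2, 2].

Jordan blocks: (-3, 2), (-1, 2), (-1, 2)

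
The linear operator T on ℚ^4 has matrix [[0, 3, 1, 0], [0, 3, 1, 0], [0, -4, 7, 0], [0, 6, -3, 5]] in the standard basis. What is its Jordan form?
J = [[0, 0, 0, 0], [0, 5, 1, 0], [0, 0, 5, 0], [0, 0, 0, 5]]

The characteristic polynomial is det(xI - A) = x(x - 5)^3, so the eigenvalues are 0 (algebraic multiplicity 1), 5 (algebraic multiplicity 3).

For λ = 0: algebraic multiplicity 1 gives one 1×1 block.

For λ = 5: rank(A - 5I) = 2, rank((A - 5I)^2) = 1. The eigenspace has dimension 4 - 2 = 2, so there are 2 Jordan blocks; the rank sequence gives block sizes [2, 1].

Assembling the blocks gives the Jordan form J above.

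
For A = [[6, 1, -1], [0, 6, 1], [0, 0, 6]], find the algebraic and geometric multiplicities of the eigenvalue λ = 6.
algebraic multiplicity 3, geometric multiplicity 1

The characteristic polynomial is (x - 6)^3, so the factor x - 6 appears with exponent 3: the algebraic multiplicity is 3.

rank(A - 6I) = 2, so the eigenspace has dimension 3 - 2 = 1: the geometric multiplicity is 1.

Since 1 < 3, A is not diagonalizable.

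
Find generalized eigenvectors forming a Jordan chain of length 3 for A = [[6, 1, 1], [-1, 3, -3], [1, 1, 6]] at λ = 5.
We seek v_1 ∈ ker((A - 5I)^3) \ ker((A - 5I)^2), then set v_{i+1} = (A - 5I) v_i.

One such chain is v_1 = [[1, 0, 0]]^T, v_2 = [[1, -1, 1]]^T, v_3 = [[1, -2, 1]]^T. Check: (A - 5I) v_3 = [[0, 0, 0]]^T = 0.

v_1 = [[1, 0, 0]]^T, v_2 = [[1, -1, 1]]^T, v_3 = [[1, -2, 1]]^T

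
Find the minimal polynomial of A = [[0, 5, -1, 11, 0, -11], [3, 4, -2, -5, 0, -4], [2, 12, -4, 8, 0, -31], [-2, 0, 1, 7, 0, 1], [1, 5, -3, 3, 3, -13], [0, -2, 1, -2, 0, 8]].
The characteristic polynomial factors as (x - 3)^6. The minimal polynomial is ∏(x - λ)^{k_λ} where k_λ is the size of the largest Jordan block at λ.

For λ = 3: rank(A - 3I) = 2, and the largest Jordan block has size 2 (the smallest k with rank((A - 3I)^k) = rank((A - 3I)^(k+1))).

So m_A(x) = (x - 3)^2.

m_A(x) = (x - 3)^2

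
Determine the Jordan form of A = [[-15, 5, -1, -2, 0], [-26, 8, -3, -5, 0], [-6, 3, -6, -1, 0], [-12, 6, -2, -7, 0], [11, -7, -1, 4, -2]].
J = [[-5, 1, 0, 0, 0], [0, -5, 0, 0, 0], [0, 0, -5, 1, 0], [0, 0, 0, -5, 0], [0, 0, 0, 0, -2]]

The characteristic polynomial is det(xI - A) = (x + 2)(x + 5)^4, so the eigenvalues are -5 (algebraic multiplicity 4), -2 (algebraic multiplicity 1).

For λ = -5: rank(A + 5I) = 3, rank((A + 5I)^2) = 1. The eigenspace has dimension 5 - 3 = 2, so there are 2 Jordan blocks; the rank sequence gives block sizes [2, 2].

For λ = -2: algebraic multiplicity 1 gives one 1×1 block.

Assembling the blocks gives the Jordan form J above.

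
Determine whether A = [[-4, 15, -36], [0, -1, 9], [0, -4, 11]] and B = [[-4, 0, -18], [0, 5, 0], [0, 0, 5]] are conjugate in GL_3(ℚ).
No.

Both have characteristic polynomial (x - 5)^2(x + 4), but the minimal polynomial of A is (x - 5)^2(x + 4) while the minimal polynomial of B is (x - 5)(x + 4). The minimal polynomial is a similarity invariant, so A and B are not similar.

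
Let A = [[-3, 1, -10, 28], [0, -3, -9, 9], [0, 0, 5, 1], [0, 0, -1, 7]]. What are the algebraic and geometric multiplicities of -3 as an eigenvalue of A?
The characteristic polynomial is (x - 6)^2(x + 3)^2, so the factor x + 3 appears with exponent 2: the algebraic multiplicity is 2.

rank(A + 3I) = 3, so the eigenspace has dimension 4 - 3 = 1: the geometric multiplicity is 1.

Since 1 < 2, A is not diagonalizable.

algebraic multiplicity 2, geometric multiplicity 1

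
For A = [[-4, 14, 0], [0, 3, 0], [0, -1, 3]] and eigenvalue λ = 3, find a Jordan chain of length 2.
v_1 = [[-2, -1, -1]]^T, v_2 = [[0, 0, 1]]^T

We seek v_1 ∈ ker((A - 3I)^2) \ ker(A - 3I), then set v_{i+1} = (A - 3I) v_i.

One such chain is v_1 = [[-2, -1, -1]]^T, v_2 = [[0, 0, 1]]^T. Check: (A - 3I) v_2 = [[0, 0, 0]]^T = 0.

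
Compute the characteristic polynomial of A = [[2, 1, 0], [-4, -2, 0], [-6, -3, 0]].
xI - A = [[x - 2, -1, 0], [4, x + 2, 0], [6, 3, x]].

Expanding det(xI - A) along the first row:
det(xI - A) = + (x - 2)·det([[x + 2, 0], [3, x]]) - (-1)·det([[4, 0], [6, x]]) + (0)·det([[4, x + 2], [6, 3]]).

Evaluating gives χ_A(x) = x^3.

χ_A(x) = x^3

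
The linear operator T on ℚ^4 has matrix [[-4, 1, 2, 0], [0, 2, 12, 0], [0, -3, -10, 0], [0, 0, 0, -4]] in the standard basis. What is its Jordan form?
The characteristic polynomial is det(xI - A) = (x + 4)^4, so the eigenvalues are -4 (algebraic multiplicity 4).

For λ = -4: rank(A + 4I) = 1, rank((A + 4I)^2) = 0. The eigenspace has dimension 4 - 1 = 3, so there are 3 Jordan blocks; the rank sequence gives block sizes [2, 1, 1].

Assembling the blocks gives the Jordan form J above.

J = [[-4, 1, 0, 0], [0, -4, 0, 0], [0, 0, -4, 0], [0, 0, 0, -4]]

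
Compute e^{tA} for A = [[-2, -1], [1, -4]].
e^{tA} = [[(t + 1)*e^{-3*t}, -t*e^{-3*t}], [t*e^{-3*t}, (1 - t)*e^{-3*t}]]

A has Jordan form J = [[-3, 1], [0, -3]] with A = PJP^{-1}, so e^{tA} = P e^{tJ} P^{-1}.

For a Jordan block J_k(λ), e^{tJ_k(λ)} = e^{λt} · (I + tN + t^2 N^2/2! + ... + t^{k-1} N^{k-1}/(k-1)!) where N is the nilpotent superdiagonal part.

Assembling the blocks and conjugating back gives the entries of e^{tA} as shown above.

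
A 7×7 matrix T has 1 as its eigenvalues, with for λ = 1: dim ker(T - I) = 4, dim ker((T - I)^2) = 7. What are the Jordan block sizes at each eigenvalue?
Jordan blocks: (1, 2), (1, 2), (1, 2), (1, 1)

λ = 1: successive nullity increments [4, 3] count blocks of size ≥ k; block sizes are [2, 2, 2, 1].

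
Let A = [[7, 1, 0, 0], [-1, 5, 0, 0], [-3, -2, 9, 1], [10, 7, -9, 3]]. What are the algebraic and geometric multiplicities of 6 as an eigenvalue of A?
The characteristic polynomial is (x - 6)^4, so the factor x - 6 appears with exponent 4: the algebraic multiplicity is 4.

rank(A - 6I) = 2, so the eigenspace has dimension 4 - 2 = 2: the geometric multiplicity is 2.

Since 2 < 4, A is not diagonalizable.

algebraic multiplicity 4, geometric multiplicity 2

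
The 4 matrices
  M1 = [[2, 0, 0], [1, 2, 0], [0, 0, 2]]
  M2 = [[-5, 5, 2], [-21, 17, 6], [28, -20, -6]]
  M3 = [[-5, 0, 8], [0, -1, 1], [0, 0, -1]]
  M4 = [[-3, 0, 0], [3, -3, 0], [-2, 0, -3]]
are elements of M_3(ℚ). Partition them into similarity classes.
Characteristic polynomials: χ_{M1} = (x - 2)^3, χ_{M2} = (x - 2)^3, χ_{M3} = (x + 1)^2(x + 5), χ_{M4} = (x + 3)^3.

{M1, M2}: invariant factors x - 2, (x - 2)^2.

{M3}: invariant factors (x + 1)^2(x + 5).

{M4}: invariant factors x + 3, (x + 3)^2.

Matrices are similar if and only if their invariant-factor lists agree; the partition into similarity classes is {M1, M2}, {M3}, {M4}.

3 classes: {M1, M2}, {M3}, {M4}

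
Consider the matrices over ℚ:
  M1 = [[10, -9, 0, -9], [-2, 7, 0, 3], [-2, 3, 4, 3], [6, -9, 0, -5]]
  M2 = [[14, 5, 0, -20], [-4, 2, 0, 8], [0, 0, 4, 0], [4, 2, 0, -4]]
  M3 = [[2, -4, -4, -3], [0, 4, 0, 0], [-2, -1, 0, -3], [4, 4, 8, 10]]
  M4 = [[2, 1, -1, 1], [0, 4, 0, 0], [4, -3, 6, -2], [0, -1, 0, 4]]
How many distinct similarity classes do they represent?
Characteristic polynomials: χ_{M1} = (x - 4)^4, χ_{M2} = (x - 4)^4, χ_{M3} = (x - 4)^4, χ_{M4} = (x - 4)^4.

{M1, M2}: invariant factors x - 4, x - 4, (x - 4)^2.

{M3, M4}: invariant factors (x - 4)^2, (x - 4)^2.

Matrices are similar if and only if their invariant-factor lists agree; the partition into similarity classes is {M1, M2}, {M3, M4}.

2 classes: {M1, M2}, {M3, M4}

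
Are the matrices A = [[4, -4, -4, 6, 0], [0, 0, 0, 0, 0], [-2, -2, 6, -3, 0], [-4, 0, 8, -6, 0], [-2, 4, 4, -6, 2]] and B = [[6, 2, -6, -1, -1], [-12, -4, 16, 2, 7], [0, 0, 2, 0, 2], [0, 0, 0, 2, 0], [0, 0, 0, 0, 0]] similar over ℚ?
Both have characteristic polynomial x^2(x - 2)^3, but the minimal polynomial of A is x(x - 2)^2 while the minimal polynomial of B is x^2(x - 2)^2. The minimal polynomial is a similarity invariant, so A and B are not similar.

No.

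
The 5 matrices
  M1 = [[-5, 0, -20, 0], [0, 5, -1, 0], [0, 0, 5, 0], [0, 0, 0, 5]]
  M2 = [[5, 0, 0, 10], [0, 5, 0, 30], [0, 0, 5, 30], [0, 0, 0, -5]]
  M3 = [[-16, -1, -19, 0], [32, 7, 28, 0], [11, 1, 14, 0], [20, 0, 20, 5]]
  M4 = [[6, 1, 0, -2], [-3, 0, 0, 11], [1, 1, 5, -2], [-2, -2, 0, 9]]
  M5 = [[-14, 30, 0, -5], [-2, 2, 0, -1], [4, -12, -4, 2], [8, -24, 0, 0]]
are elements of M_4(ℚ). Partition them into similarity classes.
4 classes: {M1, M3}, {M2}, {M4}, {M5}

Characteristic polynomials: χ_{M1} = (x - 5)^3(x + 5), χ_{M2} = (x - 5)^3(x + 5), χ_{M3} = (x - 5)^3(x + 5), χ_{M4} = (x - 5)^4, χ_{M5} = (x + 4)^4.

{M1, M3}: invariant factors x - 5, (x - 5)^2(x + 5).

{M2}: invariant factors x - 5, x - 5, (x - 5)(x + 5).

{M4}: invariant factors x - 5, (x - 5)^3.

{M5}: invariant factors x + 4, x + 4, (x + 4)^2.

Matrices are similar if and only if their invariant-factor lists agree; the partition into similarity classes is {M1, M3}, {M2}, {M4}, {M5}.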